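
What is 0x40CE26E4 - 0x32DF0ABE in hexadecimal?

Subtract column by column in base 16:
  4-E → 6 (borrow)
  E-B-1 → 2
  6-A → C (borrow)
  2-0-1 → 1
  E-F → F (borrow)
  C-D-1 → E (borrow)
  0-2-1 → D (borrow)
  4-3-1 → 0

0xDEF1C26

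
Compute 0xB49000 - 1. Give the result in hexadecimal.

0xB48FFF

The trailing 3 digits are 0, so subtracting 1 borrows through: they become F and the next digit up decrements.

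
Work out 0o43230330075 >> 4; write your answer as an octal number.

0o2151415403

4 bits is not a whole number of base-8 digits; in binary: 100011010011000011011000000111101 >> 4 = 10001101001100001101100000011.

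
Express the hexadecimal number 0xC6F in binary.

0b110001101111

Expand each hex digit to 4 bits: C=1100 6=0110 F=1111.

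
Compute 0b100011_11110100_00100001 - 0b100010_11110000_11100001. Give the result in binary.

Subtract column by column in base 2:
  1-1 → 0
  0-0 → 0
  0-0 → 0
  0-0 → 0
  0-0 → 0
  1-1 → 0
  0-1 → 1 (borrow)
  0-1-1 → 0 (borrow)
  0-0-1 → 1 (borrow)
  0-0-1 → 1 (borrow)
  1-0-1 → 0
  0-0 → 0
  1-1 → 0
  1-1 → 0
  1-1 → 0
  1-1 → 0
  1-0 → 1
  1-1 → 0
  0-0 → 0
  0-0 → 0
  0-0 → 0
  1-1 → 0

0b10000001101000000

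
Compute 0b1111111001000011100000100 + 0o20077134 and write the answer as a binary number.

0o20077134 = 0b10000000111111001011100 in binary.
Add column by column in base 2, right to left:
  0+0 = 0
  0+0 = 0
  1+1 = 0 carry 1
  0+1+1 = 0 carry 1
  0+1+1 = 0 carry 1
  0+0+1 = 1
  0+1 = 1
  0+0 = 0
  1+0 = 1
  1+1 = 0 carry 1
  1+1+1 = 1 carry 1
  0+1+1 = 0 carry 1
  0+1+1 = 0 carry 1
  0+1+1 = 0 carry 1
  0+1+1 = 0 carry 1
  1+0+1 = 0 carry 1
  0+0+1 = 1
  0+0 = 0
  1+0 = 1
  1+0 = 1
  1+0 = 1
  1+0 = 1
  1+1 = 0 carry 1
  1+0+1 = 0 carry 1
  1+0+1 = 0 carry 1
  final carry 1

0b10001111010000010101100000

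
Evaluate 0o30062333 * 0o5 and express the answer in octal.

Multiply each base-8 digit by 5, carrying:
  3×5 = 15 → write 7 carry 1
  3×5+1 = 16 → write 0 carry 2
  3×5+2 = 17 → write 1 carry 2
  2×5+2 = 12 → write 4 carry 1
  6×5+1 = 31 → write 7 carry 3
  0×5+3 = 3 → write 3
  0×5 = 0 → write 0
  3×5 = 15 → write 7 carry 1
  remaining carry: 1

0o170374107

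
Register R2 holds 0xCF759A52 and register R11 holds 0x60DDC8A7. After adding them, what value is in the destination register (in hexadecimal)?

0x1305362F9

Add column by column in base 16, right to left:
  2+7 = 9
  5+A = F
  A+8 = 2 carry 1
  9+C+1 = 6 carry 1
  5+D+1 = 3 carry 1
  7+D+1 = 5 carry 1
  F+0+1 = 0 carry 1
  C+6+1 = 3 carry 1
  final carry 1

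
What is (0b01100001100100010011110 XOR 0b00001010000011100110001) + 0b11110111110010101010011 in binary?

0b101100011011010100000010

First 0b01100001100100010011110 XOR 0b00001010000011100110001 = 0b01101011100111110101111.
Add column by column in base 2, right to left:
  1+1 = 0 carry 1
  1+1+1 = 1 carry 1
  1+0+1 = 0 carry 1
  1+0+1 = 0 carry 1
  0+1+1 = 0 carry 1
  1+0+1 = 0 carry 1
  0+1+1 = 0 carry 1
  1+0+1 = 0 carry 1
  1+1+1 = 1 carry 1
  1+0+1 = 0 carry 1
  1+1+1 = 1 carry 1
  1+0+1 = 0 carry 1
  0+0+1 = 1
  0+1 = 1
  1+1 = 0 carry 1
  1+1+1 = 1 carry 1
  1+1+1 = 1 carry 1
  0+1+1 = 0 carry 1
  1+0+1 = 0 carry 1
  0+1+1 = 0 carry 1
  1+1+1 = 1 carry 1
  1+1+1 = 1 carry 1
  0+1+1 = 0 carry 1
  final carry 1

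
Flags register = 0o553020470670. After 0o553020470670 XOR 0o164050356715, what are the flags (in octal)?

XOR each oct digit independently (no carries):
  5^1=4, 5^6=3, 3^4=7, 0^0=0, 2^5=7, 0^0=0, 4^3=7, 7^5=2, 0^6=6, 6^7=1, 7^1=6, 0^5=5

0o437070726165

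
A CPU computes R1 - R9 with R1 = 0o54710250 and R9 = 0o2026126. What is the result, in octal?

0o52662122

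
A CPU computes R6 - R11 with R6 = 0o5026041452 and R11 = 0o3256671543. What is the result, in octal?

Subtract column by column in base 8:
  2-3 → 7 (borrow)
  5-4-1 → 0
  4-5 → 7 (borrow)
  1-1-1 → 7 (borrow)
  4-7-1 → 4 (borrow)
  0-6-1 → 1 (borrow)
  6-6-1 → 7 (borrow)
  2-5-1 → 4 (borrow)
  0-2-1 → 5 (borrow)
  5-3-1 → 1

0o1547147707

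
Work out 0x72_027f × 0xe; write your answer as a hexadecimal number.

Multiply each base-16 digit by 14, carrying:
  f×14 = 210 → write 2 carry 13
  7×14+13 = 111 → write f carry 6
  2×14+6 = 34 → write 2 carry 2
  0×14+2 = 2 → write 2
  2×14 = 28 → write c carry 1
  7×14+1 = 99 → write 3 carry 6
  remaining carry: 6

0x63c22f2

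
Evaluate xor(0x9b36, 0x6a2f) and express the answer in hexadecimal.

XOR each hex digit independently (no carries):
  9^6=f, b^a=1, 3^2=1, 6^f=9

0xf119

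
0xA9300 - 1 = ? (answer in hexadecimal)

The trailing 2 digits are 0, so subtracting 1 borrows through: they become F and the next digit up decrements.

0xA92FF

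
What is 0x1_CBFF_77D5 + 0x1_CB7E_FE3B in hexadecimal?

0x3977E7610

Add column by column in base 16, right to left:
  5+B = 0 carry 1
  D+3+1 = 1 carry 1
  7+E+1 = 6 carry 1
  7+F+1 = 7 carry 1
  F+E+1 = E carry 1
  F+7+1 = 7 carry 1
  B+B+1 = 7 carry 1
  C+C+1 = 9 carry 1
  1+1+1 = 3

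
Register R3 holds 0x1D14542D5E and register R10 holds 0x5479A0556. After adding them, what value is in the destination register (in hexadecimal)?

0x225BEE32B4

Add column by column in base 16, right to left:
  E+6 = 4 carry 1
  5+5+1 = B
  D+5 = 2 carry 1
  2+0+1 = 3
  4+A = E
  5+9 = E
  4+7 = B
  1+4 = 5
  D+5 = 2 carry 1
  1+0+1 = 2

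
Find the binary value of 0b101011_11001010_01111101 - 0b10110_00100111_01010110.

Subtract column by column in base 2:
  1-0 → 1
  0-1 → 1 (borrow)
  1-1-1 → 1 (borrow)
  1-0-1 → 0
  1-1 → 0
  1-0 → 1
  1-1 → 0
  0-0 → 0
  0-1 → 1 (borrow)
  1-1-1 → 1 (borrow)
  0-1-1 → 0 (borrow)
  1-0-1 → 0
  0-0 → 0
  0-1 → 1 (borrow)
  1-0-1 → 0
  1-0 → 1
  1-0 → 1
  1-1 → 0
  0-1 → 1 (borrow)
  1-0-1 → 0
  0-1 → 1 (borrow)
  1-0-1 → 0

0b101011010001100100111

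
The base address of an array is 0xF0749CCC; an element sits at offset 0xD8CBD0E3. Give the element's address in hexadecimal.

0x1C9406DAF

Add column by column in base 16, right to left:
  C+3 = F
  C+E = A carry 1
  C+0+1 = D
  9+D = 6 carry 1
  4+B+1 = 0 carry 1
  7+C+1 = 4 carry 1
  0+8+1 = 9
  F+D = C carry 1
  final carry 1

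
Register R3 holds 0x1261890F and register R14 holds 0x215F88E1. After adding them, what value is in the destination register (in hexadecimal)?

0x33C111F0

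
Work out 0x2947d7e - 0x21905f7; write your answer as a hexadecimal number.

Subtract column by column in base 16:
  e-7 → 7
  7-f → 8 (borrow)
  d-5-1 → 7
  7-0 → 7
  4-9 → b (borrow)
  9-1-1 → 7
  2-2 → 0

0x7b7787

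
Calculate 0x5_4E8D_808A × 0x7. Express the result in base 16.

Multiply each base-16 digit by 7, carrying:
  A×7 = 70 → write 6 carry 4
  8×7+4 = 60 → write C carry 3
  0×7+3 = 3 → write 3
  8×7 = 56 → write 8 carry 3
  D×7+3 = 94 → write E carry 5
  8×7+5 = 61 → write D carry 3
  E×7+3 = 101 → write 5 carry 6
  4×7+6 = 34 → write 2 carry 2
  5×7+2 = 37 → write 5 carry 2
  remaining carry: 2

0x2525DE83C6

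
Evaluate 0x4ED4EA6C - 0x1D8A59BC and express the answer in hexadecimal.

Subtract column by column in base 16:
  C-C → 0
  6-B → B (borrow)
  A-9-1 → 0
  E-5 → 9
  4-A → A (borrow)
  D-8-1 → 4
  E-D → 1
  4-1 → 3

0x314A90B0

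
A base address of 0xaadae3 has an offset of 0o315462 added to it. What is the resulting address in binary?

0b101011000111011000010101

0xaadae3 = 0b101010101101101011100011 in binary.
0o315462 = 0b11001101100110010 in binary.
Add column by column in base 2, right to left:
  1+0 = 1
  1+1 = 0 carry 1
  0+0+1 = 1
  0+0 = 0
  0+1 = 1
  1+1 = 0 carry 1
  1+0+1 = 0 carry 1
  1+0+1 = 0 carry 1
  0+1+1 = 0 carry 1
  1+1+1 = 1 carry 1
  0+0+1 = 1
  1+1 = 0 carry 1
  1+1+1 = 1 carry 1
  0+0+1 = 1
  1+0 = 1
  1+1 = 0 carry 1
  0+1+1 = 0 carry 1
  1+0+1 = 0 carry 1
  0+0+1 = 1
  1+0 = 1
  0+0 = 0
  1+0 = 1
  0+0 = 0
  1+0 = 1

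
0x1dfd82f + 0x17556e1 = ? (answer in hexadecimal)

Add column by column in base 16, right to left:
  f+1 = 0 carry 1
  2+e+1 = 1 carry 1
  8+6+1 = f
  d+5 = 2 carry 1
  f+5+1 = 5 carry 1
  d+7+1 = 5 carry 1
  1+1+1 = 3

0x3552f10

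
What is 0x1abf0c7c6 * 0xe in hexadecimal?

Multiply each base-16 digit by 14, carrying:
  6×14 = 84 → write 4 carry 5
  c×14+5 = 173 → write d carry 10
  7×14+10 = 108 → write c carry 6
  c×14+6 = 174 → write e carry 10
  0×14+10 = 10 → write a
  f×14 = 210 → write 2 carry 13
  b×14+13 = 167 → write 7 carry 10
  a×14+10 = 150 → write 6 carry 9
  1×14+9 = 23 → write 7 carry 1
  remaining carry: 1

0x17672aecd4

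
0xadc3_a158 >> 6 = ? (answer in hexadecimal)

0x2b70e85

6 bits is not a whole number of base-16 digits; in binary: 10101101110000111010000101011000 >> 6 = 10101101110000111010000101.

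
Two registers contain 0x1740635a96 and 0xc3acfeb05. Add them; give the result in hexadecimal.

Add column by column in base 16, right to left:
  6+5 = b
  9+0 = 9
  a+b = 5 carry 1
  5+e+1 = 4 carry 1
  3+f+1 = 3 carry 1
  6+c+1 = 3 carry 1
  0+a+1 = b
  4+3 = 7
  7+c = 3 carry 1
  1+0+1 = 2

0x237b33459b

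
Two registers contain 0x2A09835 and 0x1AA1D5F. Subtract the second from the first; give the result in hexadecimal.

Subtract column by column in base 16:
  5-F → 6 (borrow)
  3-5-1 → D (borrow)
  8-D-1 → A (borrow)
  9-1-1 → 7
  0-A → 6 (borrow)
  A-A-1 → F (borrow)
  2-1-1 → 0

0xF67AD6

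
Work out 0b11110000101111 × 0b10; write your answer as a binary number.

0b111100001011110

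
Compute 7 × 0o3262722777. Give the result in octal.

Multiply each base-8 digit by 7, carrying:
  7×7 = 49 → write 1 carry 6
  7×7+6 = 55 → write 7 carry 6
  7×7+6 = 55 → write 7 carry 6
  2×7+6 = 20 → write 4 carry 2
  2×7+2 = 16 → write 0 carry 2
  7×7+2 = 51 → write 3 carry 6
  2×7+6 = 20 → write 4 carry 2
  6×7+2 = 44 → write 4 carry 5
  2×7+5 = 19 → write 3 carry 2
  3×7+2 = 23 → write 7 carry 2
  remaining carry: 2

0o27344304771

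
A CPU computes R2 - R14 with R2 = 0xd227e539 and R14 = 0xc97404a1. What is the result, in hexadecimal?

0x8b3e098

Subtract column by column in base 16:
  9-1 → 8
  3-a → 9 (borrow)
  5-4-1 → 0
  e-0 → e
  7-4 → 3
  2-7 → b (borrow)
  2-9-1 → 8 (borrow)
  d-c-1 → 0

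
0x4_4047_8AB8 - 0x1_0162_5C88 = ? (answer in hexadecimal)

Subtract column by column in base 16:
  8-8 → 0
  B-8 → 3
  A-C → E (borrow)
  8-5-1 → 2
  7-2 → 5
  4-6 → E (borrow)
  0-1-1 → E (borrow)
  4-0-1 → 3
  4-1 → 3

0x33EE52E30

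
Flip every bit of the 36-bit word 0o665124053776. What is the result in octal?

0o112653724001

Each oct digit d becomes 7−d:
  6→1, 6→1, 5→2, 1→6, 2→5, 4→3, 0→7, 5→2, 3→4, 7→0, 7→0, 6→1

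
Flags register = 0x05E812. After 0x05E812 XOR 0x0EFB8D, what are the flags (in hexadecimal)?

0x0B139F

XOR each hex digit independently (no carries):
  0^0=0, 5^E=B, E^F=1, 8^B=3, 1^8=9, 2^D=F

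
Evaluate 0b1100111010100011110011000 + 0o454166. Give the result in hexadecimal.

0x19FA00E

0b1100111010100011110011000 = 0x19D4798 in hexadecimal.
0o454166 = 0x25876 in hexadecimal.
Add column by column in base 16, right to left:
  8+6 = E
  9+7 = 0 carry 1
  7+8+1 = 0 carry 1
  4+5+1 = A
  D+2 = F
  9+0 = 9
  1+0 = 1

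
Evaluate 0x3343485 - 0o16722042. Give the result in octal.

0o276110143

0x3343485 = 0o315032205 in octal.
Subtract column by column in base 8:
  5-2 → 3
  0-4 → 4 (borrow)
  2-0-1 → 1
  2-2 → 0
  3-2 → 1
  0-7 → 1 (borrow)
  5-6-1 → 6 (borrow)
  1-1-1 → 7 (borrow)
  3-0-1 → 2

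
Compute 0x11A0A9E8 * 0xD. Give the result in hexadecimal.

Multiply each base-16 digit by 13, carrying:
  8×13 = 104 → write 8 carry 6
  E×13+6 = 188 → write C carry 11
  9×13+11 = 128 → write 0 carry 8
  A×13+8 = 138 → write A carry 8
  0×13+8 = 8 → write 8
  A×13 = 130 → write 2 carry 8
  1×13+8 = 21 → write 5 carry 1
  1×13+1 = 14 → write E

0xE528A0C8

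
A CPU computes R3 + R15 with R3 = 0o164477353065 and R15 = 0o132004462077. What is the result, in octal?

0o316504035164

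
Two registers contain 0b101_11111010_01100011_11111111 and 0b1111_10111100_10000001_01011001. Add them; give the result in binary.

0b10101101101101110010101011000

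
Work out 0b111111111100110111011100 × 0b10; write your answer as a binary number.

0b1111111111001101110111000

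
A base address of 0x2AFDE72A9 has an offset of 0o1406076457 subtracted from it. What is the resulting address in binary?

0x2AFDE72A9 = 0b1010101111110111100111001010101001 in binary.
0o1406076457 = 0b1100000110000111110100101111 in binary.
Subtract column by column in base 2:
  1-1 → 0
  0-1 → 1 (borrow)
  0-1-1 → 0 (borrow)
  1-1-1 → 1 (borrow)
  0-0-1 → 1 (borrow)
  1-1-1 → 1 (borrow)
  0-0-1 → 1 (borrow)
  1-0-1 → 0
  0-1 → 1 (borrow)
  1-0-1 → 0
  0-1 → 1 (borrow)
  0-1-1 → 0 (borrow)
  1-1-1 → 1 (borrow)
  1-1-1 → 1 (borrow)
  1-1-1 → 1 (borrow)
  0-0-1 → 1 (borrow)
  0-0-1 → 1 (borrow)
  1-0-1 → 0
  1-0 → 1
  1-1 → 0
  1-1 → 0
  0-0 → 0
  1-0 → 1
  1-0 → 1
  1-0 → 1
  1-0 → 1
  1-1 → 0
  1-1 → 0
  0-0 → 0
  1-0 → 1
  0-0 → 0
  1-0 → 1
  0-0 → 0
  1-0 → 1

0b1010100011110001011111010101111010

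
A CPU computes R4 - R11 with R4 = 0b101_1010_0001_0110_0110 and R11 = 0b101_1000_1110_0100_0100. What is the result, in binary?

Subtract column by column in base 2:
  0-0 → 0
  1-0 → 1
  1-1 → 0
  0-0 → 0
  0-0 → 0
  1-0 → 1
  1-1 → 0
  0-0 → 0
  1-0 → 1
  0-1 → 1 (borrow)
  0-1-1 → 0 (borrow)
  0-1-1 → 0 (borrow)
  0-0-1 → 1 (borrow)
  1-0-1 → 0
  0-0 → 0
  1-1 → 0
  1-1 → 0
  0-0 → 0
  1-1 → 0

0b1001100100010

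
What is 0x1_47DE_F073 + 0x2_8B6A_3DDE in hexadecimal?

Add column by column in base 16, right to left:
  3+E = 1 carry 1
  7+D+1 = 5 carry 1
  0+D+1 = E
  F+3 = 2 carry 1
  E+A+1 = 9 carry 1
  D+6+1 = 4 carry 1
  7+B+1 = 3 carry 1
  4+8+1 = D
  1+2 = 3

0x3D3492E51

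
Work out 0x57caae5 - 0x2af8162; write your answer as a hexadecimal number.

Subtract column by column in base 16:
  5-2 → 3
  e-6 → 8
  a-1 → 9
  a-8 → 2
  c-f → d (borrow)
  7-a-1 → c (borrow)
  5-2-1 → 2

0x2cd2983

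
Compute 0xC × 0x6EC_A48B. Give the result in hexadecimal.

0x5317B684

Multiply each base-16 digit by 12, carrying:
  B×12 = 132 → write 4 carry 8
  8×12+8 = 104 → write 8 carry 6
  4×12+6 = 54 → write 6 carry 3
  A×12+3 = 123 → write B carry 7
  C×12+7 = 151 → write 7 carry 9
  E×12+9 = 177 → write 1 carry 11
  6×12+11 = 83 → write 3 carry 5
  remaining carry: 5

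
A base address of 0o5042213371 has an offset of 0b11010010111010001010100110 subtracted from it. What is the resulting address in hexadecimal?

0x253d7453

0o5042213371 = 0x288916f9 in hexadecimal.
0b11010010111010001010100110 = 0x34ba2a6 in hexadecimal.
Subtract column by column in base 16:
  9-6 → 3
  f-a → 5
  6-2 → 4
  1-a → 7 (borrow)
  9-b-1 → d (borrow)
  8-4-1 → 3
  8-3 → 5
  2-0 → 2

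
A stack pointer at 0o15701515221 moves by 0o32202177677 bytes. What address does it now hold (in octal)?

0o50103715120

Add column by column in base 8, right to left:
  1+7 = 0 carry 1
  2+7+1 = 2 carry 1
  2+6+1 = 1 carry 1
  5+7+1 = 5 carry 1
  1+7+1 = 1 carry 1
  5+1+1 = 7
  1+2 = 3
  0+0 = 0
  7+2 = 1 carry 1
  5+2+1 = 0 carry 1
  1+3+1 = 5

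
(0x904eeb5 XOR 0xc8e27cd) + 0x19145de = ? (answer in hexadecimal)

First 0x904eeb5 XOR 0xc8e27cd = 0x58ac978.
Add column by column in base 16, right to left:
  8+e = 6 carry 1
  7+d+1 = 5 carry 1
  9+5+1 = f
  c+4 = 0 carry 1
  a+1+1 = c
  8+9 = 1 carry 1
  5+1+1 = 7

0x71c0f56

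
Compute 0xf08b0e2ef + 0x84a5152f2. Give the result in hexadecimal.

Add column by column in base 16, right to left:
  f+2 = 1 carry 1
  e+f+1 = e carry 1
  2+2+1 = 5
  e+5 = 3 carry 1
  0+1+1 = 2
  b+5 = 0 carry 1
  8+a+1 = 3 carry 1
  0+4+1 = 5
  f+8 = 7 carry 1
  final carry 1

0x17530235e1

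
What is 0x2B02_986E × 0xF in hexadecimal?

0x28526EE72

Multiply each base-16 digit by 15, carrying:
  E×15 = 210 → write 2 carry 13
  6×15+13 = 103 → write 7 carry 6
  8×15+6 = 126 → write E carry 7
  9×15+7 = 142 → write E carry 8
  2×15+8 = 38 → write 6 carry 2
  0×15+2 = 2 → write 2
  B×15 = 165 → write 5 carry 10
  2×15+10 = 40 → write 8 carry 2
  remaining carry: 2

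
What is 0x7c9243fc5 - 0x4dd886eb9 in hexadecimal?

0x2eb9bd10c

Subtract column by column in base 16:
  5-9 → c (borrow)
  c-b-1 → 0
  f-e → 1
  3-6 → d (borrow)
  4-8-1 → b (borrow)
  2-8-1 → 9 (borrow)
  9-d-1 → b (borrow)
  c-d-1 → e (borrow)
  7-4-1 → 2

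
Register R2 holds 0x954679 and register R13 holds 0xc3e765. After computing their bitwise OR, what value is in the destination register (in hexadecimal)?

0xd7e77d

OR each hex digit independently (no carries):
  9|c=d, 5|3=7, 4|e=e, 6|7=7, 7|6=7, 9|5=d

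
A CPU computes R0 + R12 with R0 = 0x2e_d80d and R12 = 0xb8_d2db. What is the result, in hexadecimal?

0xe7aae8

Add column by column in base 16, right to left:
  d+b = 8 carry 1
  0+d+1 = e
  8+2 = a
  d+d = a carry 1
  e+8+1 = 7 carry 1
  2+b+1 = e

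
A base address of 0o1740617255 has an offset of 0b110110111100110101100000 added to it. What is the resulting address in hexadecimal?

0x105EEC0D

0o1740617255 = 0xF831EAD in hexadecimal.
0b110110111100110101100000 = 0xDBCD60 in hexadecimal.
Add column by column in base 16, right to left:
  D+0 = D
  A+6 = 0 carry 1
  E+D+1 = C carry 1
  1+C+1 = E
  3+B = E
  8+D = 5 carry 1
  F+0+1 = 0 carry 1
  final carry 1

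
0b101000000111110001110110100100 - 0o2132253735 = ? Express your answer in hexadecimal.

0b101000000111110001110110100100 = 0x281f1da4 in hexadecimal.
0o2132253735 = 0x116957dd in hexadecimal.
Subtract column by column in base 16:
  4-d → 7 (borrow)
  a-d-1 → c (borrow)
  d-7-1 → 5
  1-5 → c (borrow)
  f-9-1 → 5
  1-6 → b (borrow)
  8-1-1 → 6
  2-1 → 1

0x16b5c5c7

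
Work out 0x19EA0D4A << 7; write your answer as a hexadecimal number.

7 bits is not a whole number of base-16 digits; in binary: 11001111010100000110101001010 << 7 = 110011110101000001101010010100000000.

0xCF506A500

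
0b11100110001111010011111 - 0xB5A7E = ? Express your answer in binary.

0xB5A7E = 0b10110101101001111110 in binary.
Subtract column by column in base 2:
  1-0 → 1
  1-1 → 0
  1-1 → 0
  1-1 → 0
  1-1 → 0
  0-1 → 1 (borrow)
  0-1-1 → 0 (borrow)
  1-0-1 → 0
  0-0 → 0
  1-1 → 0
  1-0 → 1
  1-1 → 0
  1-1 → 0
  0-0 → 0
  0-1 → 1 (borrow)
  0-0-1 → 1 (borrow)
  1-1-1 → 1 (borrow)
  1-1-1 → 1 (borrow)
  0-0-1 → 1 (borrow)
  0-1-1 → 0 (borrow)
  1-0-1 → 0
  1-0 → 1
  1-0 → 1

0b11001111100010000100001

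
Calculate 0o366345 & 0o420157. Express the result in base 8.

AND each oct digit independently (no carries):
  3&4=0, 6&2=2, 6&0=0, 3&1=1, 4&5=4, 5&7=5

0o020145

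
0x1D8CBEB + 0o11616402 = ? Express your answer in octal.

0o177764355

0x1D8CBEB = 0o166145753 in octal.
Add column by column in base 8, right to left:
  3+2 = 5
  5+0 = 5
  7+4 = 3 carry 1
  5+6+1 = 4 carry 1
  4+1+1 = 6
  1+6 = 7
  6+1 = 7
  6+1 = 7
  1+0 = 1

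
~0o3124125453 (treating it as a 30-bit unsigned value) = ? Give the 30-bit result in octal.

Each oct digit d becomes 7−d:
  3→4, 1→6, 2→5, 4→3, 1→6, 2→5, 5→2, 4→3, 5→2, 3→4

0o4653652324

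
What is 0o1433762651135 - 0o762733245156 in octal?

0o451027403757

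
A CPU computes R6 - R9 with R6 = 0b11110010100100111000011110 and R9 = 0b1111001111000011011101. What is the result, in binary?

0b11100011010101110101000001

Subtract column by column in base 2:
  0-1 → 1 (borrow)
  1-0-1 → 0
  1-1 → 0
  1-1 → 0
  1-1 → 0
  0-0 → 0
  0-1 → 1 (borrow)
  0-1-1 → 0 (borrow)
  0-0-1 → 1 (borrow)
  1-0-1 → 0
  1-0 → 1
  1-0 → 1
  0-1 → 1 (borrow)
  0-1-1 → 0 (borrow)
  1-1-1 → 1 (borrow)
  0-1-1 → 0 (borrow)
  0-0-1 → 1 (borrow)
  1-0-1 → 0
  0-1 → 1 (borrow)
  1-1-1 → 1 (borrow)
  0-1-1 → 0 (borrow)
  0-1-1 → 0 (borrow)
  1-0-1 → 0
  1-0 → 1
  1-0 → 1
  1-0 → 1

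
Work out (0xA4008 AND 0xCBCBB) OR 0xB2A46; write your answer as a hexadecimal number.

0xA4008 AND 0xCBCBB = 0x80008.
Then OR with 0xB2A46.

0xB2A4E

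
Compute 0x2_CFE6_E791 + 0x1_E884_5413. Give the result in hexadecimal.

0x4B86B3BA4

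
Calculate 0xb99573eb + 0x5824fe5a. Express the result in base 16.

0x111ba7245

Add column by column in base 16, right to left:
  b+a = 5 carry 1
  e+5+1 = 4 carry 1
  3+e+1 = 2 carry 1
  7+f+1 = 7 carry 1
  5+4+1 = a
  9+2 = b
  9+8 = 1 carry 1
  b+5+1 = 1 carry 1
  final carry 1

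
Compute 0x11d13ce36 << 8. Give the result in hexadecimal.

0x11d13ce3600

Shifting left by 8 bits = 2 hex digits: append 2 zeros.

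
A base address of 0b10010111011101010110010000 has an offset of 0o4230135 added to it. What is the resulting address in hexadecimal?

0b10010111011101010110010000 = 0x25DD590 in hexadecimal.
0o4230135 = 0x11305D in hexadecimal.
Add column by column in base 16, right to left:
  0+D = D
  9+5 = E
  5+0 = 5
  D+3 = 0 carry 1
  D+1+1 = F
  5+1 = 6
  2+0 = 2

0x26F05ED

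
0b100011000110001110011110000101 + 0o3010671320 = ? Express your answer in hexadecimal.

0x3B3C5A55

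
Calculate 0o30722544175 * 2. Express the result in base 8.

0o61645310372

Multiply each base-8 digit by 2, carrying:
  5×2 = 10 → write 2 carry 1
  7×2+1 = 15 → write 7 carry 1
  1×2+1 = 3 → write 3
  4×2 = 8 → write 0 carry 1
  4×2+1 = 9 → write 1 carry 1
  5×2+1 = 11 → write 3 carry 1
  2×2+1 = 5 → write 5
  2×2 = 4 → write 4
  7×2 = 14 → write 6 carry 1
  0×2+1 = 1 → write 1
  3×2 = 6 → write 6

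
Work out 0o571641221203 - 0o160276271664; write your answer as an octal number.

Subtract column by column in base 8:
  3-4 → 7 (borrow)
  0-6-1 → 1 (borrow)
  2-6-1 → 3 (borrow)
  1-1-1 → 7 (borrow)
  2-7-1 → 2 (borrow)
  2-2-1 → 7 (borrow)
  1-6-1 → 2 (borrow)
  4-7-1 → 4 (borrow)
  6-2-1 → 3
  1-0 → 1
  7-6 → 1
  5-1 → 4

0o411342727317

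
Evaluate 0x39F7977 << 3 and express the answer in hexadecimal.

3 bits is not a whole number of base-16 digits; in binary: 11100111110111100101110111 << 3 = 11100111110111100101110111000.

0x1CFBCBB8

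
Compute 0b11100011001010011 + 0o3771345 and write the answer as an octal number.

0o4334470

0b11100011001010011 = 0o343123 in octal.
Add column by column in base 8, right to left:
  3+5 = 0 carry 1
  2+4+1 = 7
  1+3 = 4
  3+1 = 4
  4+7 = 3 carry 1
  3+7+1 = 3 carry 1
  0+3+1 = 4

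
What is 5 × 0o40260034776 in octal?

Multiply each base-8 digit by 5, carrying:
  6×5 = 30 → write 6 carry 3
  7×5+3 = 38 → write 6 carry 4
  7×5+4 = 39 → write 7 carry 4
  4×5+4 = 24 → write 0 carry 3
  3×5+3 = 18 → write 2 carry 2
  0×5+2 = 2 → write 2
  0×5 = 0 → write 0
  6×5 = 30 → write 6 carry 3
  2×5+3 = 13 → write 5 carry 1
  0×5+1 = 1 → write 1
  4×5 = 20 → write 4 carry 2
  remaining carry: 2

0o241560220766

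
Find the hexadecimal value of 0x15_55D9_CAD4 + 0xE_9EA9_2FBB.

0x23F482FA8F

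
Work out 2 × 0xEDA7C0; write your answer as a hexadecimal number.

Multiply each base-16 digit by 2, carrying:
  0×2 = 0 → write 0
  C×2 = 24 → write 8 carry 1
  7×2+1 = 15 → write F
  A×2 = 20 → write 4 carry 1
  D×2+1 = 27 → write B carry 1
  E×2+1 = 29 → write D carry 1
  remaining carry: 1

0x1DB4F80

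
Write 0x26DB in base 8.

Expand each hex digit to 4 bits: 2=0010 6=0110 D=1101 B=1011.
Group the bits in threes: 010 011 011 011 011 → 23333.

0o23333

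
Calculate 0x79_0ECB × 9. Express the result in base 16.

0x4418523

Multiply each base-16 digit by 9, carrying:
  B×9 = 99 → write 3 carry 6
  C×9+6 = 114 → write 2 carry 7
  E×9+7 = 133 → write 5 carry 8
  0×9+8 = 8 → write 8
  9×9 = 81 → write 1 carry 5
  7×9+5 = 68 → write 4 carry 4
  remaining carry: 4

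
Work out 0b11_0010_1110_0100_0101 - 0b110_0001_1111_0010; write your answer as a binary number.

Subtract column by column in base 2:
  1-0 → 1
  0-1 → 1 (borrow)
  1-0-1 → 0
  0-0 → 0
  0-1 → 1 (borrow)
  0-1-1 → 0 (borrow)
  1-1-1 → 1 (borrow)
  0-1-1 → 0 (borrow)
  0-1-1 → 0 (borrow)
  1-0-1 → 0
  1-0 → 1
  1-0 → 1
  0-0 → 0
  1-1 → 0
  0-1 → 1 (borrow)
  0-0-1 → 1 (borrow)
  1-0-1 → 0
  1-0 → 1

0b101100110001010011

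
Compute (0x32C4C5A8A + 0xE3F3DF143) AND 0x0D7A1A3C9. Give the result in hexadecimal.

0x438003C9

Add column by column in base 16, right to left:
  A+3 = D
  8+4 = C
  A+1 = B
  5+F = 4 carry 1
  C+D+1 = A carry 1
  4+3+1 = 8
  C+F = B carry 1
  2+3+1 = 6
  3+E = 1 carry 1
  final carry 1
Sum = 0x116B8A4BCD; now AND with 0x0D7A1A3C9:
  1&0=0, 1&0=0, 6&D=4, B&7=3, 8&A=8, A&1=0, 4&A=0, B&3=3, C&C=C, D&9=9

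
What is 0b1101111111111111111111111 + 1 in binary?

0b1110000000000000000000000

The trailing 22 digits are 1 (max in base 2), so adding 1 cascades: they roll to 0 and the next digit up increments.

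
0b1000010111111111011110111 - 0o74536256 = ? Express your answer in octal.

0b1000010111111111011110111 = 0o102777367 in octal.
Subtract column by column in base 8:
  7-6 → 1
  6-5 → 1
  3-2 → 1
  7-6 → 1
  7-3 → 4
  7-5 → 2
  2-4 → 6 (borrow)
  0-7-1 → 0 (borrow)
  1-0-1 → 0

0o6241111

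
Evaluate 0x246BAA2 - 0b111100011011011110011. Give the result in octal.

0o212101657

0x246BAA2 = 0o221535242 in octal.
0b111100011011011110011 = 0o7433363 in octal.
Subtract column by column in base 8:
  2-3 → 7 (borrow)
  4-6-1 → 5 (borrow)
  2-3-1 → 6 (borrow)
  5-3-1 → 1
  3-3 → 0
  5-4 → 1
  1-7 → 2 (borrow)
  2-0-1 → 1
  2-0 → 2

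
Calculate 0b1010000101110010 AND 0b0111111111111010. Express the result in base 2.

AND bit by bit (1 only where both bits are 1):
  1010000101110010
& 0111111111111010
= 0010000101110010

0b0010000101110010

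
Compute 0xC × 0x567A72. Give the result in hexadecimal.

0x40DBD58

Multiply each base-16 digit by 12, carrying:
  2×12 = 24 → write 8 carry 1
  7×12+1 = 85 → write 5 carry 5
  A×12+5 = 125 → write D carry 7
  7×12+7 = 91 → write B carry 5
  6×12+5 = 77 → write D carry 4
  5×12+4 = 64 → write 0 carry 4
  remaining carry: 4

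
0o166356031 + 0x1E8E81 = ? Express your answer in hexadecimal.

0x1F86A9A

0o166356031 = 0x1D9DC19 in hexadecimal.
Add column by column in base 16, right to left:
  9+1 = A
  1+8 = 9
  C+E = A carry 1
  D+8+1 = 6 carry 1
  9+E+1 = 8 carry 1
  D+1+1 = F
  1+0 = 1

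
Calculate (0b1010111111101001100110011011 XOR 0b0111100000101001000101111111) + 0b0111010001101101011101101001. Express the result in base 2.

0b10100110000101110000001001101

First 0b1010111111101001100110011011 XOR 0b0111100000101001000101111111 = 0b1101011111000000100011100100.
Add column by column in base 2, right to left:
  0+1 = 1
  0+0 = 0
  1+0 = 1
  0+1 = 1
  0+0 = 0
  1+1 = 0 carry 1
  1+1+1 = 1 carry 1
  1+0+1 = 0 carry 1
  0+1+1 = 0 carry 1
  0+1+1 = 0 carry 1
  0+1+1 = 0 carry 1
  1+0+1 = 0 carry 1
  0+1+1 = 0 carry 1
  0+0+1 = 1
  0+1 = 1
  0+1 = 1
  0+0 = 0
  0+1 = 1
  1+1 = 0 carry 1
  1+0+1 = 0 carry 1
  1+0+1 = 0 carry 1
  1+0+1 = 0 carry 1
  1+1+1 = 1 carry 1
  0+0+1 = 1
  1+1 = 0 carry 1
  0+1+1 = 0 carry 1
  1+1+1 = 1 carry 1
  1+0+1 = 0 carry 1
  final carry 1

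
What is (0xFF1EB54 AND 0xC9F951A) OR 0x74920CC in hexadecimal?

0xFF1EB54 AND 0xC9F951A = 0xC918110.
Then OR with 0x74920CC.

0xFD9A1DC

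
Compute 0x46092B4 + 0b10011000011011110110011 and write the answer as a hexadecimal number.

0b10011000011011110110011 = 0x4C37B3 in hexadecimal.
Add column by column in base 16, right to left:
  4+3 = 7
  B+B = 6 carry 1
  2+7+1 = A
  9+3 = C
  0+C = C
  6+4 = A
  4+0 = 4

0x4ACCA67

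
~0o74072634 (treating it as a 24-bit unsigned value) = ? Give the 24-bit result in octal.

Each oct digit d becomes 7−d:
  7→0, 4→3, 0→7, 7→0, 2→5, 6→1, 3→4, 4→3

0o03705143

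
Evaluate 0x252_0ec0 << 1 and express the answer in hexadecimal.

0x4a41d80

1 bits is not a whole number of base-16 digits; in binary: 10010100100000111011000000 << 1 = 100101001000001110110000000.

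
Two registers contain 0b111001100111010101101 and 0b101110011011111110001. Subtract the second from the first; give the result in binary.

0b1011001011010111100

Subtract column by column in base 2:
  1-1 → 0
  0-0 → 0
  1-0 → 1
  1-0 → 1
  0-1 → 1 (borrow)
  1-1-1 → 1 (borrow)
  0-1-1 → 0 (borrow)
  1-1-1 → 1 (borrow)
  0-1-1 → 0 (borrow)
  1-1-1 → 1 (borrow)
  1-1-1 → 1 (borrow)
  1-0-1 → 0
  0-1 → 1 (borrow)
  0-1-1 → 0 (borrow)
  1-0-1 → 0
  1-0 → 1
  0-1 → 1 (borrow)
  0-1-1 → 0 (borrow)
  1-1-1 → 1 (borrow)
  1-0-1 → 0
  1-1 → 0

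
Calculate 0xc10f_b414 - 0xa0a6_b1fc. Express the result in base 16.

0x20690218

Subtract column by column in base 16:
  4-c → 8 (borrow)
  1-f-1 → 1 (borrow)
  4-1-1 → 2
  b-b → 0
  f-6 → 9
  0-a → 6 (borrow)
  1-0-1 → 0
  c-a → 2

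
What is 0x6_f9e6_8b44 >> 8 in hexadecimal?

Shifting right by 8 bits = 2 hex digits: drop the last 2.

0x6f9e68b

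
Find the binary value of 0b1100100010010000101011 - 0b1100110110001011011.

Subtract column by column in base 2:
  1-1 → 0
  1-1 → 0
  0-0 → 0
  1-1 → 0
  0-1 → 1 (borrow)
  1-0-1 → 0
  0-1 → 1 (borrow)
  0-0-1 → 1 (borrow)
  0-0-1 → 1 (borrow)
  0-0-1 → 1 (borrow)
  1-1-1 → 1 (borrow)
  0-1-1 → 0 (borrow)
  0-0-1 → 1 (borrow)
  1-1-1 → 1 (borrow)
  0-1-1 → 0 (borrow)
  0-0-1 → 1 (borrow)
  0-0-1 → 1 (borrow)
  1-1-1 → 1 (borrow)
  0-1-1 → 0 (borrow)
  0-0-1 → 1 (borrow)
  1-0-1 → 0
  1-0 → 1

0b1010111011011111010000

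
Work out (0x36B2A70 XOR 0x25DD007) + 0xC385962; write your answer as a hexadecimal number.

0xD6F53D9

First 0x36B2A70 XOR 0x25DD007 = 0x136FA77.
Add column by column in base 16, right to left:
  7+2 = 9
  7+6 = D
  A+9 = 3 carry 1
  F+5+1 = 5 carry 1
  6+8+1 = F
  3+3 = 6
  1+C = D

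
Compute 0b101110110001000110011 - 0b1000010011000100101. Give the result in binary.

Subtract column by column in base 2:
  1-1 → 0
  1-0 → 1
  0-1 → 1 (borrow)
  0-0-1 → 1 (borrow)
  1-0-1 → 0
  1-1 → 0
  0-0 → 0
  0-0 → 0
  0-0 → 0
  1-1 → 0
  0-1 → 1 (borrow)
  0-0-1 → 1 (borrow)
  0-0-1 → 1 (borrow)
  1-1-1 → 1 (borrow)
  1-0-1 → 0
  0-0 → 0
  1-0 → 1
  1-0 → 1
  1-1 → 0
  0-0 → 0
  1-0 → 1

0b100110011110000001110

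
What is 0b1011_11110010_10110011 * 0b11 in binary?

Multiply each base-2 digit by 3, carrying:
  1×3 = 3 → write 1 carry 1
  1×3+1 = 4 → write 0 carry 2
  0×3+2 = 2 → write 0 carry 1
  0×3+1 = 1 → write 1
  1×3 = 3 → write 1 carry 1
  1×3+1 = 4 → write 0 carry 2
  0×3+2 = 2 → write 0 carry 1
  1×3+1 = 4 → write 0 carry 2
  0×3+2 = 2 → write 0 carry 1
  1×3+1 = 4 → write 0 carry 2
  0×3+2 = 2 → write 0 carry 1
  0×3+1 = 1 → write 1
  1×3 = 3 → write 1 carry 1
  1×3+1 = 4 → write 0 carry 2
  1×3+2 = 5 → write 1 carry 2
  1×3+2 = 5 → write 1 carry 2
  1×3+2 = 5 → write 1 carry 2
  1×3+2 = 5 → write 1 carry 2
  0×3+2 = 2 → write 0 carry 1
  1×3+1 = 4 → write 0 carry 2
  remaining carry: 10

0b1000111101100000011001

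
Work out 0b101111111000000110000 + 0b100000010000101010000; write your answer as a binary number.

0b1010000001000110000000

Add column by column in base 2, right to left:
  0+0 = 0
  0+0 = 0
  0+0 = 0
  0+0 = 0
  1+1 = 0 carry 1
  1+0+1 = 0 carry 1
  0+1+1 = 0 carry 1
  0+0+1 = 1
  0+1 = 1
  0+0 = 0
  0+0 = 0
  0+0 = 0
  1+0 = 1
  1+1 = 0 carry 1
  1+0+1 = 0 carry 1
  1+0+1 = 0 carry 1
  1+0+1 = 0 carry 1
  1+0+1 = 0 carry 1
  1+0+1 = 0 carry 1
  0+0+1 = 1
  1+1 = 0 carry 1
  final carry 1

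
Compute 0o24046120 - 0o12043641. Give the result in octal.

Subtract column by column in base 8:
  0-1 → 7 (borrow)
  2-4-1 → 5 (borrow)
  1-6-1 → 2 (borrow)
  6-3-1 → 2
  4-4 → 0
  0-0 → 0
  4-2 → 2
  2-1 → 1

0o12002257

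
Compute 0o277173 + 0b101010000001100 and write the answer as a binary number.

0b11101001010000111

0o277173 = 0b10111111001111011 in binary.
Add column by column in base 2, right to left:
  1+0 = 1
  1+0 = 1
  0+1 = 1
  1+1 = 0 carry 1
  1+0+1 = 0 carry 1
  1+0+1 = 0 carry 1
  1+0+1 = 0 carry 1
  0+0+1 = 1
  0+0 = 0
  1+0 = 1
  1+1 = 0 carry 1
  1+0+1 = 0 carry 1
  1+1+1 = 1 carry 1
  1+0+1 = 0 carry 1
  1+1+1 = 1 carry 1
  0+0+1 = 1
  1+0 = 1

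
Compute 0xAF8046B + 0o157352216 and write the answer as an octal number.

0o1455354371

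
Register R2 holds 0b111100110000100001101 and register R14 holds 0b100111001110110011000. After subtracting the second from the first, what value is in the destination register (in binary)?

0b10101100001101110101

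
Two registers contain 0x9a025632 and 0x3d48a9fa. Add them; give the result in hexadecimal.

0xd74b002c

Add column by column in base 16, right to left:
  2+a = c
  3+f = 2 carry 1
  6+9+1 = 0 carry 1
  5+a+1 = 0 carry 1
  2+8+1 = b
  0+4 = 4
  a+d = 7 carry 1
  9+3+1 = d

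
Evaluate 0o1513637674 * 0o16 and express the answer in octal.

Multiply each base-8 digit by 14, carrying:
  4×14 = 56 → write 0 carry 7
  7×14+7 = 105 → write 1 carry 13
  6×14+13 = 97 → write 1 carry 12
  7×14+12 = 110 → write 6 carry 13
  3×14+13 = 55 → write 7 carry 6
  6×14+6 = 90 → write 2 carry 11
  3×14+11 = 53 → write 5 carry 6
  1×14+6 = 20 → write 4 carry 2
  5×14+2 = 72 → write 0 carry 9
  1×14+9 = 23 → write 7 carry 2
  remaining carry: 2

0o27045276110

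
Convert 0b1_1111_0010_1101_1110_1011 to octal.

Group the bits in threes: 111 110 010 110 111 101 011 → 7626753.

0o7626753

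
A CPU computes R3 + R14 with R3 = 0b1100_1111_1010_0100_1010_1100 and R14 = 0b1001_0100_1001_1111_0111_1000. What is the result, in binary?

0b1011001000100010000100100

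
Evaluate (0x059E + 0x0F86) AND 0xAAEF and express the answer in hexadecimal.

0x24

Add column by column in base 16, right to left:
  E+6 = 4 carry 1
  9+8+1 = 2 carry 1
  5+F+1 = 5 carry 1
  final carry 1
Sum = 0x1524; now AND with 0xAAEF:
  1&A=0, 5&A=0, 2&E=2, 4&F=4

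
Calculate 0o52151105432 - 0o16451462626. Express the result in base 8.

Subtract column by column in base 8:
  2-6 → 4 (borrow)
  3-2-1 → 0
  4-6 → 6 (borrow)
  5-2-1 → 2
  0-6 → 2 (borrow)
  1-4-1 → 4 (borrow)
  1-1-1 → 7 (borrow)
  5-5-1 → 7 (borrow)
  1-4-1 → 4 (borrow)
  2-6-1 → 3 (borrow)
  5-1-1 → 3

0o33477422604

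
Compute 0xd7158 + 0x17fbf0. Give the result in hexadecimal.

Add column by column in base 16, right to left:
  8+0 = 8
  5+f = 4 carry 1
  1+b+1 = d
  7+f = 6 carry 1
  d+7+1 = 5 carry 1
  0+1+1 = 2

0x256d48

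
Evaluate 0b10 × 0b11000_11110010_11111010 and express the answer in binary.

0b1100011110010111110100

Multiply each base-2 digit by 2, carrying:
  0×2 = 0 → write 0
  1×2 = 2 → write 0 carry 1
  0×2+1 = 1 → write 1
  1×2 = 2 → write 0 carry 1
  1×2+1 = 3 → write 1 carry 1
  1×2+1 = 3 → write 1 carry 1
  1×2+1 = 3 → write 1 carry 1
  1×2+1 = 3 → write 1 carry 1
  0×2+1 = 1 → write 1
  1×2 = 2 → write 0 carry 1
  0×2+1 = 1 → write 1
  0×2 = 0 → write 0
  1×2 = 2 → write 0 carry 1
  1×2+1 = 3 → write 1 carry 1
  1×2+1 = 3 → write 1 carry 1
  1×2+1 = 3 → write 1 carry 1
  0×2+1 = 1 → write 1
  0×2 = 0 → write 0
  0×2 = 0 → write 0
  1×2 = 2 → write 0 carry 1
  1×2+1 = 3 → write 1 carry 1
  remaining carry: 1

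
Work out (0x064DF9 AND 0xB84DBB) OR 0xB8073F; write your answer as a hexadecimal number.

0xB84FBF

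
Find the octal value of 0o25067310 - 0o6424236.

0o16443052

Subtract column by column in base 8:
  0-6 → 2 (borrow)
  1-3-1 → 5 (borrow)
  3-2-1 → 0
  7-4 → 3
  6-2 → 4
  0-4 → 4 (borrow)
  5-6-1 → 6 (borrow)
  2-0-1 → 1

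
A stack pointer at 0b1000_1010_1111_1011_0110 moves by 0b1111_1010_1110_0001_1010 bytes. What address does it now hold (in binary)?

0b110000101110111010000

Add column by column in base 2, right to left:
  0+0 = 0
  1+1 = 0 carry 1
  1+0+1 = 0 carry 1
  0+1+1 = 0 carry 1
  1+1+1 = 1 carry 1
  1+0+1 = 0 carry 1
  0+0+1 = 1
  1+0 = 1
  1+0 = 1
  1+1 = 0 carry 1
  1+1+1 = 1 carry 1
  1+1+1 = 1 carry 1
  0+0+1 = 1
  1+1 = 0 carry 1
  0+0+1 = 1
  1+1 = 0 carry 1
  0+1+1 = 0 carry 1
  0+1+1 = 0 carry 1
  0+1+1 = 0 carry 1
  1+1+1 = 1 carry 1
  final carry 1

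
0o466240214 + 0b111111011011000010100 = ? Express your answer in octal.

0o476173240

0b111111011011000010100 = 0o7733024 in octal.
Add column by column in base 8, right to left:
  4+4 = 0 carry 1
  1+2+1 = 4
  2+0 = 2
  0+3 = 3
  4+3 = 7
  2+7 = 1 carry 1
  6+7+1 = 6 carry 1
  6+0+1 = 7
  4+0 = 4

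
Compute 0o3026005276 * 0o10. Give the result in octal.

0o30260052760

Multiply each base-8 digit by 8, carrying:
  6×8 = 48 → write 0 carry 6
  7×8+6 = 62 → write 6 carry 7
  2×8+7 = 23 → write 7 carry 2
  5×8+2 = 42 → write 2 carry 5
  0×8+5 = 5 → write 5
  0×8 = 0 → write 0
  6×8 = 48 → write 0 carry 6
  2×8+6 = 22 → write 6 carry 2
  0×8+2 = 2 → write 2
  3×8 = 24 → write 0 carry 3
  remaining carry: 3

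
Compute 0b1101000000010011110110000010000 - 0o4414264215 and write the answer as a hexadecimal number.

0b1101000000010011110110000010000 = 0x6809EC10 in hexadecimal.
0o4414264215 = 0x2431688D in hexadecimal.
Subtract column by column in base 16:
  0-D → 3 (borrow)
  1-8-1 → 8 (borrow)
  C-8-1 → 3
  E-6 → 8
  9-1 → 8
  0-3 → D (borrow)
  8-4-1 → 3
  6-2 → 4

0x43D88383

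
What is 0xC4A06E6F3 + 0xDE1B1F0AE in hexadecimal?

Add column by column in base 16, right to left:
  3+E = 1 carry 1
  F+A+1 = A carry 1
  6+0+1 = 7
  E+F = D carry 1
  6+1+1 = 8
  0+B = B
  A+1 = B
  4+E = 2 carry 1
  C+D+1 = A carry 1
  final carry 1

0x1A2BB8D7A1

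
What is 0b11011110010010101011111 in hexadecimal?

0x6f255f

Group the bits into nibbles: 0110 1111 0010 0101 0101 1111 → 6f255f.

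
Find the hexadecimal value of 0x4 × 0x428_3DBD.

0x10A0F6F4

Multiply each base-16 digit by 4, carrying:
  D×4 = 52 → write 4 carry 3
  B×4+3 = 47 → write F carry 2
  D×4+2 = 54 → write 6 carry 3
  3×4+3 = 15 → write F
  8×4 = 32 → write 0 carry 2
  2×4+2 = 10 → write A
  4×4 = 16 → write 0 carry 1
  remaining carry: 1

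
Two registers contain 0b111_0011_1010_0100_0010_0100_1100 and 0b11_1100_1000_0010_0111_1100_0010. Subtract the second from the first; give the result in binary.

0b11011100100001101010001010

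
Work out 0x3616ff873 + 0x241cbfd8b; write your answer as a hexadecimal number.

0x5a33bf5fe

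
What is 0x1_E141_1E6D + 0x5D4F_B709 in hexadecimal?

Add column by column in base 16, right to left:
  D+9 = 6 carry 1
  6+0+1 = 7
  E+7 = 5 carry 1
  1+B+1 = D
  1+F = 0 carry 1
  4+4+1 = 9
  1+D = E
  E+5 = 3 carry 1
  1+0+1 = 2

0x23E90D576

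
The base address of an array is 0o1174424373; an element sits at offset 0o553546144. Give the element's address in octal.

Add column by column in base 8, right to left:
  3+4 = 7
  7+4 = 3 carry 1
  3+1+1 = 5
  4+6 = 2 carry 1
  2+4+1 = 7
  4+5 = 1 carry 1
  4+3+1 = 0 carry 1
  7+5+1 = 5 carry 1
  1+5+1 = 7
  1+0 = 1

0o1750172537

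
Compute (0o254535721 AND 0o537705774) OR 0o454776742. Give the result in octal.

0o254535721 AND 0o537705774 = 0o014505720.
Then OR with 0o454776742.

0o454777762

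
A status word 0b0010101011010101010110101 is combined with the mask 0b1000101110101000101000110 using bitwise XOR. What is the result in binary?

XOR bit by bit (1 where the bits differ):
  0010101011010101010110101
^ 1000101110101000101000110
= 1010000101111101111110011

0b1010000101111101111110011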